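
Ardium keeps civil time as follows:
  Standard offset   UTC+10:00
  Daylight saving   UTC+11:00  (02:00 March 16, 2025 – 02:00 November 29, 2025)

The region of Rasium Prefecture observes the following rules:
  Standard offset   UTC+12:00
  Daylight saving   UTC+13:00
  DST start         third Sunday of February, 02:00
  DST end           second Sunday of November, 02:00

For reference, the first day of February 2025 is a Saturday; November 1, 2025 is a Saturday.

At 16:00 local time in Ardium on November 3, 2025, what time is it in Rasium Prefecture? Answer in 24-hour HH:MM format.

November 3, 2025 falls between 16 March and 29 November, so daylight saving is in effect and Ardium is at UTC+11:00.
16:00 Ardium − 11h = 05:00 UTC.
1 February 2025 is a Saturday, so the first Sunday is February 2 and the third is February 16.
1 November 2025 is a Saturday, so the first Sunday is November 2 and the second is November 9.
At the standard offset (UTC+12:00), 05:00 UTC + 12h = 17:00 Rasium Prefecture standard time.
The standard-time date in Rasium Prefecture, November 3, 2025, falls between 16 February and 9 November, so daylight saving is in effect and Rasium Prefecture is at UTC+13:00.
05:00 UTC + 13h = 18:00 Rasium Prefecture.

18:00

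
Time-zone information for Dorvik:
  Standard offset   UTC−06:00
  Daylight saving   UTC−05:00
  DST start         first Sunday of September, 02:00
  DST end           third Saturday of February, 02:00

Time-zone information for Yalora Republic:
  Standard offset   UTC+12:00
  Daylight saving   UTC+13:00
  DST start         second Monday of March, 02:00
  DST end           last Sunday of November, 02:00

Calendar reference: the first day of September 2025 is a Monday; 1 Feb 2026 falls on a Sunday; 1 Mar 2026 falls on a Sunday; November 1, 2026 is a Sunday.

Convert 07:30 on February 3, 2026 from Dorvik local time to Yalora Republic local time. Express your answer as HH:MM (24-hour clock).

00:30

1 September 2025 is a Monday, so the first Sunday is September 7.
1 February 2026 is a Sunday, so the first Saturday is February 7 and the third is February 21.
Daylight saving runs 7 September 2025 – 21 February 2026; February 3, 2026 is inside that window, so Dorvik is at UTC−05:00.
07:30 Dorvik + 5h = 12:30 UTC.
1 March 2026 is a Sunday, so the first Monday is March 2 and the second is March 9.
1 November 2026 is a Sunday, so Sundays fall on 1, 8, 15, 22, 29; the last is November 29.
At the standard offset (UTC+12:00), 12:30 UTC + 12h = 00:30 Yalora Republic standard time (rolling into the next day, 4 February 2026).
The standard-time date in Yalora Republic, February 4, 2026, does not fall between 9 March and 29 November, so daylight saving is not in effect and Yalora Republic is at UTC+12:00.
12:30 UTC + 12h = 00:30 Yalora Republic (rolling into the next day, 4 February 2026).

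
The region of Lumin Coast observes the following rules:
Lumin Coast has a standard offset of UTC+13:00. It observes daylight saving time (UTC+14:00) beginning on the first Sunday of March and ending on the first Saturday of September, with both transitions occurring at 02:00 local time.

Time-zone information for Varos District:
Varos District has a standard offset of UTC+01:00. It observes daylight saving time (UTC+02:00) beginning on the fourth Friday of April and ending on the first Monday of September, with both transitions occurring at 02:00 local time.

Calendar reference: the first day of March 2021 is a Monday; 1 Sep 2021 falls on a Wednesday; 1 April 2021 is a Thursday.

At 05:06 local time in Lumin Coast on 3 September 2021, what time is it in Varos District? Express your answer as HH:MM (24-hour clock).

17:06

1 March 2021 is a Monday, so the first Sunday is March 7.
1 September 2021 is a Wednesday, so the first Saturday is September 4.
3 September 2021 falls between 7 March and 4 September, so daylight saving is in effect and Lumin Coast is at UTC+14:00.
05:06 Lumin Coast − 14h = 15:06 UTC (rolling into the previous day, 2 September 2021).
1 April 2021 is a Thursday, so the first Friday is April 2 and the fourth is April 23.
1 September 2021 is a Wednesday, so the first Monday is September 6.
At the standard offset (UTC+01:00), 15:06 UTC + 1h = 16:06 Varos District standard time.
The standard-time date in Varos District, 2 September 2021, falls between 23 April and 6 September, so daylight saving is in effect and Varos District is at UTC+02:00.
15:06 UTC + 2h = 17:06 Varos District.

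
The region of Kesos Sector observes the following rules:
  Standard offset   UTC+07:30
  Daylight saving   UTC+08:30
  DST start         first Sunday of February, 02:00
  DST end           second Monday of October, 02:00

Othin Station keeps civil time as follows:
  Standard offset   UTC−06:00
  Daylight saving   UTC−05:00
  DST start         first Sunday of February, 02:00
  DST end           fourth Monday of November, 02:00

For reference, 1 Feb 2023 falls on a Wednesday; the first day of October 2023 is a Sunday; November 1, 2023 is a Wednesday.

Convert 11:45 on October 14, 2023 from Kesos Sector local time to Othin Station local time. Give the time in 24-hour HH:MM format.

23:15

1 February 2023 is a Wednesday, so the first Sunday is February 5.
1 October 2023 is a Sunday, so the first Monday is October 2 and the second is October 9.
October 14, 2023 does not fall between 5 February and 9 October, so daylight saving is not in effect and Kesos Sector is at UTC+07:30.
11:45 Kesos Sector − 7h30m = 04:15 UTC.
1 February 2023 is a Wednesday, so the first Sunday is February 5.
1 November 2023 is a Wednesday, so the first Monday is November 6 and the fourth is November 27.
At the standard offset (UTC−06:00), 04:15 UTC − 6h = 22:15 Othin Station standard time (rolling into the previous day, 13 October 2023).
The standard-time date in Othin Station, October 13, 2023, lies within the daylight-saving period (5 February – 27 November), so Othin Station is on daylight time, UTC−05:00.
04:15 UTC − 5h = 23:15 Othin Station (rolling into the previous day, 13 October 2023).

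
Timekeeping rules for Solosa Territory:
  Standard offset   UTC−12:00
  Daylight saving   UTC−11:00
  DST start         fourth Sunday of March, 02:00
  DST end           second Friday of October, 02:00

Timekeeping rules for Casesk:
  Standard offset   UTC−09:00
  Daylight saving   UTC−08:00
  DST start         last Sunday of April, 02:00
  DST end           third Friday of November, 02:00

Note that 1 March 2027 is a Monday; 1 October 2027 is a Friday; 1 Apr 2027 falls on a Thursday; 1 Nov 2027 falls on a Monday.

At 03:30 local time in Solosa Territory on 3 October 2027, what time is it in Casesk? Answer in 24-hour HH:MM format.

06:30

1 March 2027 is a Monday, so the first Sunday is March 7 and the fourth is March 28.
1 October 2027 is a Friday, so the first Friday is October 1 and the second is October 8.
Daylight saving runs 28 March – 8 October; 3 October 2027 is inside that window, so Solosa Territory is at UTC−11:00.
03:30 Solosa Territory + 11h = 14:30 UTC.
1 April 2027 is a Thursday, so Sundays fall on 4, 11, 18, 25; the last is April 25.
1 November 2027 is a Monday, so the first Friday is November 5 and the third is November 19.
At the standard offset (UTC−09:00), 14:30 UTC − 9h = 05:30 Casesk standard time.
The standard-time date in Casesk, 3 October 2027, falls between 25 April and 19 November, so daylight saving is in effect and Casesk is at UTC−08:00.
14:30 UTC − 8h = 06:30 Casesk.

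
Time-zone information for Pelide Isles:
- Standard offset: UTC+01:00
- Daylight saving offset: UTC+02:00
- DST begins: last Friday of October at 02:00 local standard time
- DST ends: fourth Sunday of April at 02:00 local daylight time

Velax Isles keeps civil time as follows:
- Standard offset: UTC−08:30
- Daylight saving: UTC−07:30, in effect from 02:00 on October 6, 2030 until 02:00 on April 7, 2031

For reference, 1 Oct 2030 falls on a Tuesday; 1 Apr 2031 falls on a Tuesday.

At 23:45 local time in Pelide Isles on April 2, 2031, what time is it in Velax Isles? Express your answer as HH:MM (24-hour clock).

1 October 2030 is a Tuesday, so Fridays fall on 4, 11, 18, 25; the last is October 25.
1 April 2031 is a Tuesday, so the first Sunday is April 6 and the fourth is April 27.
Daylight saving runs 25 October 2030 – 27 April 2031; April 2, 2031 is inside that window, so Pelide Isles is at UTC+02:00.
23:45 Pelide Isles − 2h = 21:45 UTC.
At the standard offset (UTC−08:30), 21:45 UTC − 8h30m = 13:15 Velax Isles standard time.
Daylight saving runs 6 October 2030 – 7 April 2031; the standard-time date in Velax Isles, April 2, 2031, is inside that window, so Velax Isles is at UTC−07:30.
21:45 UTC − 7h30m = 14:15 Velax Isles.

14:15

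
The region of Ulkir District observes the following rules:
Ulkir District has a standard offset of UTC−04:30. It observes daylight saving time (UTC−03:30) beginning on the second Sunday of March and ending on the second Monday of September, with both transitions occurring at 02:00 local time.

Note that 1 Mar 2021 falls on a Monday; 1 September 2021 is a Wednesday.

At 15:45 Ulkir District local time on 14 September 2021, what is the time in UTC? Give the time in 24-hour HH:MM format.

20:15

1 March 2021 is a Monday, so the first Sunday is March 7 and the second is March 14.
1 September 2021 is a Wednesday, so the first Monday is September 6 and the second is September 13.
14 September 2021 is outside the daylight-saving period (14 March – 13 September), so Ulkir District is on standard time, UTC−04:30.
15:45 local + 4h30m = 20:15 UTC.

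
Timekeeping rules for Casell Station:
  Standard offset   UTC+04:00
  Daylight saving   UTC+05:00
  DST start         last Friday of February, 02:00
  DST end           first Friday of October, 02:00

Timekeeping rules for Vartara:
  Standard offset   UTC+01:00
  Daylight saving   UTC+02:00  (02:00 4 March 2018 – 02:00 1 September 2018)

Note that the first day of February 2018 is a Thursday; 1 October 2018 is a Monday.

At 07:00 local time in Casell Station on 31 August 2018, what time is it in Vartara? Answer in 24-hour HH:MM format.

04:00

1 February 2018 is a Thursday, so Fridays fall on 2, 9, 16, 23; the last is February 23.
1 October 2018 is a Monday, so the first Friday is October 5.
31 August 2018 lies within the daylight-saving period (23 February – 5 October), so Casell Station is on daylight time, UTC+05:00.
07:00 Casell Station − 5h = 02:00 UTC.
At the standard offset (UTC+01:00), 02:00 UTC + 1h = 03:00 Vartara standard time.
The standard-time date in Vartara, 31 August 2018, lies within the daylight-saving period (4 March – 1 September), so Vartara is on daylight time, UTC+02:00.
02:00 UTC + 2h = 04:00 Vartara.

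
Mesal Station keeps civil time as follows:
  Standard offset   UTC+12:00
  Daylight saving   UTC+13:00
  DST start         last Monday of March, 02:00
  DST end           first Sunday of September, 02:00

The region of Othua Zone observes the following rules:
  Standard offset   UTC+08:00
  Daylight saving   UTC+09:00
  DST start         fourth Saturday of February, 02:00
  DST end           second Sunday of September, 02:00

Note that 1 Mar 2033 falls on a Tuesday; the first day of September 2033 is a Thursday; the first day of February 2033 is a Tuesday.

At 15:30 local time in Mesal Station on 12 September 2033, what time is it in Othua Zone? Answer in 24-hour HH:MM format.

1 March 2033 is a Tuesday, so Mondays fall on 7, 14, 21, 28; the last is March 28.
1 September 2033 is a Thursday, so the first Sunday is September 4.
Daylight saving runs 28 March – 4 September; 12 September 2033 is outside that window, so Mesal Station is on standard time at UTC+12:00.
15:30 Mesal Station − 12h = 03:30 UTC.
1 February 2033 is a Tuesday, so the first Saturday is February 5 and the fourth is February 26.
1 September 2033 is a Thursday, so the first Sunday is September 4 and the second is September 11.
At the standard offset (UTC+08:00), 03:30 UTC + 8h = 11:30 Othua Zone standard time.
Daylight saving runs 26 February – 11 September; the standard-time date in Othua Zone, 12 September 2033, is outside that window, so Othua Zone is on standard time at UTC+08:00.
03:30 UTC + 8h = 11:30 Othua Zone.

11:30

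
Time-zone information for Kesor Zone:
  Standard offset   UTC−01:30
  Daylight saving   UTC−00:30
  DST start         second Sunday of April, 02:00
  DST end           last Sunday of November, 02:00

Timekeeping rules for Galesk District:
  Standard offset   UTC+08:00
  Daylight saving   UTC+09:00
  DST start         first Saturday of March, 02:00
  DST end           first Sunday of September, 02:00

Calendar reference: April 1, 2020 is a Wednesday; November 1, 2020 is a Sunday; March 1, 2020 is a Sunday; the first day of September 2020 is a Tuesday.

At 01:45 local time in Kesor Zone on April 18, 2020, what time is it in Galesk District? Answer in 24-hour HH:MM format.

1 April 2020 is a Wednesday, so the first Sunday is April 5 and the second is April 12.
1 November 2020 is a Sunday, so Sundays fall on 1, 8, 15, 22, 29; the last is November 29.
April 18, 2020 falls between 12 April and 29 November, so daylight saving is in effect and Kesor Zone is at UTC−00:30.
01:45 Kesor Zone + 0h30m = 02:15 UTC.
1 March 2020 is a Sunday, so the first Saturday is March 7.
1 September 2020 is a Tuesday, so the first Sunday is September 6.
At the standard offset (UTC+08:00), 02:15 UTC + 8h = 10:15 Galesk District standard time.
Daylight saving runs 7 March – 6 September; the standard-time date in Galesk District, April 18, 2020, is inside that window, so Galesk District is at UTC+09:00.
02:15 UTC + 9h = 11:15 Galesk District.

11:15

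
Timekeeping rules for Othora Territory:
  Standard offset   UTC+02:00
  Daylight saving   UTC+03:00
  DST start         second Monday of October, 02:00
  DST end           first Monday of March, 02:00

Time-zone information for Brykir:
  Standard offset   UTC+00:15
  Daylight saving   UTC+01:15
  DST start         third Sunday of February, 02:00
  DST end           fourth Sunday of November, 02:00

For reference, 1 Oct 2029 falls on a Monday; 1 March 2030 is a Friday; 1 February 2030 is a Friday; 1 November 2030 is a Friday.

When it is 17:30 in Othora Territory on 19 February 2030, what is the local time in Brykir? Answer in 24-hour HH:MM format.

15:45

1 October 2029 is a Monday, so the first Monday is October 1 and the second is October 8.
1 March 2030 is a Friday, so the first Monday is March 4.
Daylight saving runs 8 October 2029 – 4 March 2030; 19 February 2030 is inside that window, so Othora Territory is at UTC+03:00.
17:30 Othora Territory − 3h = 14:30 UTC.
1 February 2030 is a Friday, so the first Sunday is February 3 and the third is February 17.
1 November 2030 is a Friday, so the first Sunday is November 3 and the fourth is November 24.
At the standard offset (UTC+00:15), 14:30 UTC + 0h15m = 14:45 Brykir standard time.
The standard-time date in Brykir, 19 February 2030, lies within the daylight-saving period (17 February – 24 November), so Brykir is on daylight time, UTC+01:15.
14:30 UTC + 1h15m = 15:45 Brykir.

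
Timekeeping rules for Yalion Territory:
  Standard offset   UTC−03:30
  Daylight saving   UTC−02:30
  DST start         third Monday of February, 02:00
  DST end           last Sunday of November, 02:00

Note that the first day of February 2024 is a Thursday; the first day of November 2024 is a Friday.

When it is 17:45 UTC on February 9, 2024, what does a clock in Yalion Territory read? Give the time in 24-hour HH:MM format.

1 February 2024 is a Thursday, so the first Monday is February 5 and the third is February 19.
1 November 2024 is a Friday, so Sundays fall on 3, 10, 17, 24; the last is November 24.
At the standard offset (UTC−03:30), 17:45 UTC − 3h30m = 14:15 Yalion Territory standard time.
The standard-time date in Yalion Territory, February 9, 2024, does not fall between 19 February and 24 November, so daylight saving is not in effect and Yalion Territory is at UTC−03:30.
17:45 UTC − 3h30m = 14:15 local.

14:15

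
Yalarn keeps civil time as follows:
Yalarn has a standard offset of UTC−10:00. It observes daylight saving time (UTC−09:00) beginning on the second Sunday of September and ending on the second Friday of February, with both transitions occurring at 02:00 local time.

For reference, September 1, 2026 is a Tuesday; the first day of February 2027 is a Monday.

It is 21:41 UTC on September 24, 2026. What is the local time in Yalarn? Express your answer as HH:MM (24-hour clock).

1 September 2026 is a Tuesday, so the first Sunday is September 6 and the second is September 13.
1 February 2027 is a Monday, so the first Friday is February 5 and the second is February 12.
At the standard offset (UTC−10:00), 21:41 UTC − 10h = 11:41 Yalarn standard time.
Daylight saving runs 13 September 2026 – 12 February 2027; the standard-time date in Yalarn, September 24, 2026, is inside that window, so Yalarn is at UTC−09:00.
21:41 UTC − 9h = 12:41 local.

12:41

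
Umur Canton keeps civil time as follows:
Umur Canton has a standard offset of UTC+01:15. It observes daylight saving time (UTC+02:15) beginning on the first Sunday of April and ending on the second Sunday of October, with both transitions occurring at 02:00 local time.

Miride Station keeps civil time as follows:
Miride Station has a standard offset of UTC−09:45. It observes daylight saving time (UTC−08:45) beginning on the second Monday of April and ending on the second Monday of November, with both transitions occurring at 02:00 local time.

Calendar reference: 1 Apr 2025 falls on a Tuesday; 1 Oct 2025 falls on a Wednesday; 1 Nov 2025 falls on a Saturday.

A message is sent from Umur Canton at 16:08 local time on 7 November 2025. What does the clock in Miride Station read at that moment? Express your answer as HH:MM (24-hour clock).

1 April 2025 is a Tuesday, so the first Sunday is April 6.
1 October 2025 is a Wednesday, so the first Sunday is October 5 and the second is October 12.
7 November 2025 is outside the daylight-saving period (6 April – 12 October), so Umur Canton is on standard time, UTC+01:15.
16:08 Umur Canton − 1h15m = 14:53 UTC.
1 April 2025 is a Tuesday, so the first Monday is April 7 and the second is April 14.
1 November 2025 is a Saturday, so the first Monday is November 3 and the second is November 10.
At the standard offset (UTC−09:45), 14:53 UTC − 9h45m = 05:08 Miride Station standard time.
The standard-time date in Miride Station, 7 November 2025, falls between 14 April and 10 November, so daylight saving is in effect and Miride Station is at UTC−08:45.
14:53 UTC − 8h45m = 06:08 Miride Station.

06:08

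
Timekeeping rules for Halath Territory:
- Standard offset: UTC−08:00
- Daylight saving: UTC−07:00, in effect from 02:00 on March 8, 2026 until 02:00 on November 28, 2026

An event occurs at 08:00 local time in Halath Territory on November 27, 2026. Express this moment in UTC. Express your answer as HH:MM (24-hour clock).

November 27, 2026 lies within the daylight-saving period (8 March – 28 November), so Halath Territory is on daylight time, UTC−07:00.
08:00 local + 7h = 15:00 UTC.

15:00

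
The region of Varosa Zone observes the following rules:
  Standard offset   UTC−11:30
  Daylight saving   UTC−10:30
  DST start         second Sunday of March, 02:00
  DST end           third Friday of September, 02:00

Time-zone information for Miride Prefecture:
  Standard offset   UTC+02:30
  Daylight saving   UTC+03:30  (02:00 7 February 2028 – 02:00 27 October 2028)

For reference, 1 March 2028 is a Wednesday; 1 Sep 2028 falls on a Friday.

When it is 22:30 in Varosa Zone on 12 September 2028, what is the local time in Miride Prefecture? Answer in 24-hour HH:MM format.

1 March 2028 is a Wednesday, so the first Sunday is March 5 and the second is March 12.
1 September 2028 is a Friday, so the first Friday is September 1 and the third is September 15.
Daylight saving runs 12 March – 15 September; 12 September 2028 is inside that window, so Varosa Zone is at UTC−10:30.
22:30 Varosa Zone + 10h30m = 09:00 UTC (rolling into the next day, 13 September 2028).
At the standard offset (UTC+02:30), 09:00 UTC + 2h30m = 11:30 Miride Prefecture standard time.
Daylight saving runs 7 February – 27 October; the standard-time date in Miride Prefecture, 13 September 2028, is inside that window, so Miride Prefecture is at UTC+03:30.
09:00 UTC + 3h30m = 12:30 Miride Prefecture.

12:30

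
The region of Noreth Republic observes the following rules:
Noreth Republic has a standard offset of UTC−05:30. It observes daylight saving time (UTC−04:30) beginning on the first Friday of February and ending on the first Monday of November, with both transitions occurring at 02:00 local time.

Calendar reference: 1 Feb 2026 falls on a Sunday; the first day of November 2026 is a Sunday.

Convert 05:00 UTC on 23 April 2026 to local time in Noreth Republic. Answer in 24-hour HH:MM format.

1 February 2026 is a Sunday, so the first Friday is February 6.
1 November 2026 is a Sunday, so the first Monday is November 2.
At the standard offset (UTC−05:30), 05:00 UTC − 5h30m = 23:30 Noreth Republic standard time (rolling into the previous day, 22 April 2026).
The standard-time date in Noreth Republic, 22 April 2026, falls between 6 February and 2 November, so daylight saving is in effect and Noreth Republic is at UTC−04:30.
05:00 UTC − 4h30m = 00:30 local.

00:30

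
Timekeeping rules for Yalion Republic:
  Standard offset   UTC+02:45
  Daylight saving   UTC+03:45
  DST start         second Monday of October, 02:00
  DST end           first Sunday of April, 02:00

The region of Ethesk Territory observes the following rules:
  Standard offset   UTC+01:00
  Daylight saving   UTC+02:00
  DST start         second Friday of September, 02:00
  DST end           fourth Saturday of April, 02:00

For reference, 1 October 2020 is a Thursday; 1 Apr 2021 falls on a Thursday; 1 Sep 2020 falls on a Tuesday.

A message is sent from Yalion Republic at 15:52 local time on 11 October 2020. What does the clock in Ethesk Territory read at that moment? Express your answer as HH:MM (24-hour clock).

15:07

1 October 2020 is a Thursday, so the first Monday is October 5 and the second is October 12.
1 April 2021 is a Thursday, so the first Sunday is April 4.
11 October 2020 does not fall between 12 October 2020 and 4 April 2021, so daylight saving is not in effect and Yalion Republic is at UTC+02:45.
15:52 Yalion Republic − 2h45m = 13:07 UTC.
1 September 2020 is a Tuesday, so the first Friday is September 4 and the second is September 11.
1 April 2021 is a Thursday, so the first Saturday is April 3 and the fourth is April 24.
At the standard offset (UTC+01:00), 13:07 UTC + 1h = 14:07 Ethesk Territory standard time.
The standard-time date in Ethesk Territory, 11 October 2020, falls between 11 September 2020 and 24 April 2021, so daylight saving is in effect and Ethesk Territory is at UTC+02:00.
13:07 UTC + 2h = 15:07 Ethesk Territory.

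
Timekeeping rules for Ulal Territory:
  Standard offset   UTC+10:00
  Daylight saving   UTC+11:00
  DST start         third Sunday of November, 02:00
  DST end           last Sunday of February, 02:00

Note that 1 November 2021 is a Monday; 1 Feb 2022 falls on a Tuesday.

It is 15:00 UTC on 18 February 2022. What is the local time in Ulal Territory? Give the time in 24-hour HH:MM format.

02:00

1 November 2021 is a Monday, so the first Sunday is November 7 and the third is November 21.
1 February 2022 is a Tuesday, so Sundays fall on 6, 13, 20, 27; the last is February 27.
At the standard offset (UTC+10:00), 15:00 UTC + 10h = 01:00 Ulal Territory standard time (rolling into the next day, 19 February 2022).
The standard-time date in Ulal Territory, 19 February 2022, falls between 21 November 2021 and 27 February 2022, so daylight saving is in effect and Ulal Territory is at UTC+11:00.
15:00 UTC + 11h = 02:00 local (rolling into the next day, 19 February 2022).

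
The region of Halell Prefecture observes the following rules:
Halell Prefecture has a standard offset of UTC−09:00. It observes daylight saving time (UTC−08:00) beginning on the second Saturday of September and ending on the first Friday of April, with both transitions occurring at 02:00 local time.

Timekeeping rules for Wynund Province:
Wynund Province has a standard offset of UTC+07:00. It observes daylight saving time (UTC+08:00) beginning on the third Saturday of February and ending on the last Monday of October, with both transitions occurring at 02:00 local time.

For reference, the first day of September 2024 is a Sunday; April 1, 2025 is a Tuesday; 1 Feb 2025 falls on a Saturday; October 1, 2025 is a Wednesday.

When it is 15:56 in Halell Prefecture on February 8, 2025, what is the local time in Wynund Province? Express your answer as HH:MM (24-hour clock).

1 September 2024 is a Sunday, so the first Saturday is September 7 and the second is September 14.
1 April 2025 is a Tuesday, so the first Friday is April 4.
February 8, 2025 falls between 14 September 2024 and 4 April 2025, so daylight saving is in effect and Halell Prefecture is at UTC−08:00.
15:56 Halell Prefecture + 8h = 23:56 UTC.
1 February 2025 is a Saturday, so the first Saturday is February 1 and the third is February 15.
1 October 2025 is a Wednesday, so Mondays fall on 6, 13, 20, 27; the last is October 27.
At the standard offset (UTC+07:00), 23:56 UTC + 7h = 06:56 Wynund Province standard time (rolling into the next day, 9 February 2025).
The standard-time date in Wynund Province, February 9, 2025, does not fall between 15 February and 27 October, so daylight saving is not in effect and Wynund Province is at UTC+07:00.
23:56 UTC + 7h = 06:56 Wynund Province (rolling into the next day, 9 February 2025).

06:56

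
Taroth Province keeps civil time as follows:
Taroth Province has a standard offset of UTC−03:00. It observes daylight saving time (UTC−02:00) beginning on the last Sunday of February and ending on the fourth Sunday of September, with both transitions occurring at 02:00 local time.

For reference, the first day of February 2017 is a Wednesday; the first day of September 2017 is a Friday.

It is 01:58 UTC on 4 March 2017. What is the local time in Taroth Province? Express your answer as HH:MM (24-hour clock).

23:58

1 February 2017 is a Wednesday, so Sundays fall on 5, 12, 19, 26; the last is February 26.
1 September 2017 is a Friday, so the first Sunday is September 3 and the fourth is September 24.
At the standard offset (UTC−03:00), 01:58 UTC − 3h = 22:58 Taroth Province standard time (rolling into the previous day, 3 March 2017).
The standard-time date in Taroth Province, 3 March 2017, falls between 26 February and 24 September, so daylight saving is in effect and Taroth Province is at UTC−02:00.
01:58 UTC − 2h = 23:58 local (rolling into the previous day, 3 March 2017).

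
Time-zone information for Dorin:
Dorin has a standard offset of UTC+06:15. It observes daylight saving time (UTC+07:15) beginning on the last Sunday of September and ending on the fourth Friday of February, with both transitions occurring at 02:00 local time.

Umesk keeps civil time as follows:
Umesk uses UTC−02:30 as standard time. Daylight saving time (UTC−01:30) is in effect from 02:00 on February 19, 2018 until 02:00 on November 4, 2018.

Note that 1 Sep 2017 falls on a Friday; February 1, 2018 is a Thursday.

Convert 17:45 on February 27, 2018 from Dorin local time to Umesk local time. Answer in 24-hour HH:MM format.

10:00

1 September 2017 is a Friday, so Sundays fall on 3, 10, 17, 24; the last is September 24.
1 February 2018 is a Thursday, so the first Friday is February 2 and the fourth is February 23.
February 27, 2018 does not fall between 24 September 2017 and 23 February 2018, so daylight saving is not in effect and Dorin is at UTC+06:15.
17:45 Dorin − 6h15m = 11:30 UTC.
At the standard offset (UTC−02:30), 11:30 UTC − 2h30m = 09:00 Umesk standard time.
The standard-time date in Umesk, February 27, 2018, falls between 19 February and 4 November, so daylight saving is in effect and Umesk is at UTC−01:30.
11:30 UTC − 1h30m = 10:00 Umesk.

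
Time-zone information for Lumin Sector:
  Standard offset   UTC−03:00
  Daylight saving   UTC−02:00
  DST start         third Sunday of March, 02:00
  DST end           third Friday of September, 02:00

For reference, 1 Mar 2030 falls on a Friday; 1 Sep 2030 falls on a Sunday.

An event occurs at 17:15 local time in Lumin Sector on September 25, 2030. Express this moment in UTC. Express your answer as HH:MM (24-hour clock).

1 March 2030 is a Friday, so the first Sunday is March 3 and the third is March 17.
1 September 2030 is a Sunday, so the first Friday is September 6 and the third is September 20.
September 25, 2030 is outside the daylight-saving period (17 March – 20 September), so Lumin Sector is on standard time, UTC−03:00.
17:15 local + 3h = 20:15 UTC.

20:15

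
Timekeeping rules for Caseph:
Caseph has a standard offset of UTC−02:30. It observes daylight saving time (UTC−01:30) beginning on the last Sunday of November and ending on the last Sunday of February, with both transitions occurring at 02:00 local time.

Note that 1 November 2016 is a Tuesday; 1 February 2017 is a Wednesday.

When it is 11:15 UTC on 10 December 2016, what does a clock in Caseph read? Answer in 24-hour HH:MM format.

1 November 2016 is a Tuesday, so Sundays fall on 6, 13, 20, 27; the last is November 27.
1 February 2017 is a Wednesday, so Sundays fall on 5, 12, 19, 26; the last is February 26.
At the standard offset (UTC−02:30), 11:15 UTC − 2h30m = 08:45 Caseph standard time.
Daylight saving runs 27 November 2016 – 26 February 2017; the standard-time date in Caseph, 10 December 2016, is inside that window, so Caseph is at UTC−01:30.
11:15 UTC − 1h30m = 09:45 local.

09:45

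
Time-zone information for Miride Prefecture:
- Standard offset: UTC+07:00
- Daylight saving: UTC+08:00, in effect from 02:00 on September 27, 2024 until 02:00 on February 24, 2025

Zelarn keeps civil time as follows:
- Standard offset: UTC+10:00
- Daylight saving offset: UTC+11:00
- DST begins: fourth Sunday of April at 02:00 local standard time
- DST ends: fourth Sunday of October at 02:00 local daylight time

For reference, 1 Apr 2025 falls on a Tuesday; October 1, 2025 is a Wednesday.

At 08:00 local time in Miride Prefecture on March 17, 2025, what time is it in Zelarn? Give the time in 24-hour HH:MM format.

11:00

Daylight saving runs 27 September 2024 – 24 February 2025; March 17, 2025 is outside that window, so Miride Prefecture is on standard time at UTC+07:00.
08:00 Miride Prefecture − 7h = 01:00 UTC.
1 April 2025 is a Tuesday, so the first Sunday is April 6 and the fourth is April 27.
1 October 2025 is a Wednesday, so the first Sunday is October 5 and the fourth is October 26.
At the standard offset (UTC+10:00), 01:00 UTC + 10h = 11:00 Zelarn standard time.
The standard-time date in Zelarn, March 17, 2025, does not fall between 27 April and 26 October, so daylight saving is not in effect and Zelarn is at UTC+10:00.
01:00 UTC + 10h = 11:00 Zelarn.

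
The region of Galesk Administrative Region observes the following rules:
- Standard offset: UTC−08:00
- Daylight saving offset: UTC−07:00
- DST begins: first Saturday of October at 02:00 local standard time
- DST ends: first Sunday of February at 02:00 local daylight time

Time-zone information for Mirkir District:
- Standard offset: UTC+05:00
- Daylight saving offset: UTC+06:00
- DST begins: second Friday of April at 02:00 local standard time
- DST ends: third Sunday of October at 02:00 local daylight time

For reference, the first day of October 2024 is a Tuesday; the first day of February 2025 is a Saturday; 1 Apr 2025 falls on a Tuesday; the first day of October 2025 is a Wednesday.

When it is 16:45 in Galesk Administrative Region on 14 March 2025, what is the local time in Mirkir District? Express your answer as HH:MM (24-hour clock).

05:45

1 October 2024 is a Tuesday, so the first Saturday is October 5.
1 February 2025 is a Saturday, so the first Sunday is February 2.
Daylight saving runs 5 October 2024 – 2 February 2025; 14 March 2025 is outside that window, so Galesk Administrative Region is on standard time at UTC−08:00.
16:45 Galesk Administrative Region + 8h = 00:45 UTC (rolling into the next day, 15 March 2025).
1 April 2025 is a Tuesday, so the first Friday is April 4 and the second is April 11.
1 October 2025 is a Wednesday, so the first Sunday is October 5 and the third is October 19.
At the standard offset (UTC+05:00), 00:45 UTC + 5h = 05:45 Mirkir District standard time.
Daylight saving runs 11 April – 19 October; the standard-time date in Mirkir District, 15 March 2025, is outside that window, so Mirkir District is on standard time at UTC+05:00.
00:45 UTC + 5h = 05:45 Mirkir District.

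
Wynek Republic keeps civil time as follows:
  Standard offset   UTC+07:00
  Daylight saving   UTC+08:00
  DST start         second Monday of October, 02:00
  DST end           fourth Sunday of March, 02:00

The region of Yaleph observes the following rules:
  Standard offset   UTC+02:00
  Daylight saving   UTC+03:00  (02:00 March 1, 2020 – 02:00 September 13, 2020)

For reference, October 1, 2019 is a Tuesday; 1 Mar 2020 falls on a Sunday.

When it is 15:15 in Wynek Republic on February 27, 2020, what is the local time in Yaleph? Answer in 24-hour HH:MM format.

1 October 2019 is a Tuesday, so the first Monday is October 7 and the second is October 14.
1 March 2020 is a Sunday, so the first Sunday is March 1 and the fourth is March 22.
Daylight saving runs 14 October 2019 – 22 March 2020; February 27, 2020 is inside that window, so Wynek Republic is at UTC+08:00.
15:15 Wynek Republic − 8h = 07:15 UTC.
At the standard offset (UTC+02:00), 07:15 UTC + 2h = 09:15 Yaleph standard time.
The standard-time date in Yaleph, February 27, 2020, does not fall between 1 March and 13 September, so daylight saving is not in effect and Yaleph is at UTC+02:00.
07:15 UTC + 2h = 09:15 Yaleph.

09:15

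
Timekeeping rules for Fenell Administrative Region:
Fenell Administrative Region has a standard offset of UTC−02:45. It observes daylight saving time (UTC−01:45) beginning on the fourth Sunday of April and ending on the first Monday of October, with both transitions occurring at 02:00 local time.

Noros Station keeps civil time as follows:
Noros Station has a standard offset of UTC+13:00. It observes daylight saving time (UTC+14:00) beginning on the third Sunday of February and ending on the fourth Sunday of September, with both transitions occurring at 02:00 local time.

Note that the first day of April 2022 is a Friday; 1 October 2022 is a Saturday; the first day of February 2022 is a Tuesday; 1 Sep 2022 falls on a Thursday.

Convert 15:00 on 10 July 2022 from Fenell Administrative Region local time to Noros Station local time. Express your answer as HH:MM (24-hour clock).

1 April 2022 is a Friday, so the first Sunday is April 3 and the fourth is April 24.
1 October 2022 is a Saturday, so the first Monday is October 3.
10 July 2022 falls between 24 April and 3 October, so daylight saving is in effect and Fenell Administrative Region is at UTC−01:45.
15:00 Fenell Administrative Region + 1h45m = 16:45 UTC.
1 February 2022 is a Tuesday, so the first Sunday is February 6 and the third is February 20.
1 September 2022 is a Thursday, so the first Sunday is September 4 and the fourth is September 25.
At the standard offset (UTC+13:00), 16:45 UTC + 13h = 05:45 Noros Station standard time (rolling into the next day, 11 July 2022).
Daylight saving runs 20 February – 25 September; the standard-time date in Noros Station, 11 July 2022, is inside that window, so Noros Station is at UTC+14:00.
16:45 UTC + 14h = 06:45 Noros Station (rolling into the next day, 11 July 2022).

06:45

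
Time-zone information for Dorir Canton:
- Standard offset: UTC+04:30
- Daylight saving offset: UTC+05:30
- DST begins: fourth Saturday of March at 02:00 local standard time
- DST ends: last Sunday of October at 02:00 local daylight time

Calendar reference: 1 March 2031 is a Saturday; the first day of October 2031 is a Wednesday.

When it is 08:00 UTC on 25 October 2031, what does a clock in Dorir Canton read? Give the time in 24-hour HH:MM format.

13:30

1 March 2031 is a Saturday, so the first Saturday is March 1 and the fourth is March 22.
1 October 2031 is a Wednesday, so Sundays fall on 5, 12, 19, 26; the last is October 26.
At the standard offset (UTC+04:30), 08:00 UTC + 4h30m = 12:30 Dorir Canton standard time.
The standard-time date in Dorir Canton, 25 October 2031, falls between 22 March and 26 October, so daylight saving is in effect and Dorir Canton is at UTC+05:30.
08:00 UTC + 5h30m = 13:30 local.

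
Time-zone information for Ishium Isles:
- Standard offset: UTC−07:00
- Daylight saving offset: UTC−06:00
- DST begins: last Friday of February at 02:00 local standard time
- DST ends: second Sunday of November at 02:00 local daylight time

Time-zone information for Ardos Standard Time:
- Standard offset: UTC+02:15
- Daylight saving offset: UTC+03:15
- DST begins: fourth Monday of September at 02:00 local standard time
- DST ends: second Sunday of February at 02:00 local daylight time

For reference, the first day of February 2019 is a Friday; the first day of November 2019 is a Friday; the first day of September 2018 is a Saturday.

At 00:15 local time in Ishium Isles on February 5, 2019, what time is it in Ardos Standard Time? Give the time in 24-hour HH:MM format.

10:30

1 February 2019 is a Friday, so Fridays fall on 1, 8, 15, 22; the last is February 22.
1 November 2019 is a Friday, so the first Sunday is November 3 and the second is November 10.
Daylight saving runs 22 February – 10 November; February 5, 2019 is outside that window, so Ishium Isles is on standard time at UTC−07:00.
00:15 Ishium Isles + 7h = 07:15 UTC.
1 September 2018 is a Saturday, so the first Monday is September 3 and the fourth is September 24.
1 February 2019 is a Friday, so the first Sunday is February 3 and the second is February 10.
At the standard offset (UTC+02:15), 07:15 UTC + 2h15m = 09:30 Ardos Standard Time standard time.
Daylight saving runs 24 September 2018 – 10 February 2019; the standard-time date in Ardos Standard Time, February 5, 2019, is inside that window, so Ardos Standard Time is at UTC+03:15.
07:15 UTC + 3h15m = 10:30 Ardos Standard Time.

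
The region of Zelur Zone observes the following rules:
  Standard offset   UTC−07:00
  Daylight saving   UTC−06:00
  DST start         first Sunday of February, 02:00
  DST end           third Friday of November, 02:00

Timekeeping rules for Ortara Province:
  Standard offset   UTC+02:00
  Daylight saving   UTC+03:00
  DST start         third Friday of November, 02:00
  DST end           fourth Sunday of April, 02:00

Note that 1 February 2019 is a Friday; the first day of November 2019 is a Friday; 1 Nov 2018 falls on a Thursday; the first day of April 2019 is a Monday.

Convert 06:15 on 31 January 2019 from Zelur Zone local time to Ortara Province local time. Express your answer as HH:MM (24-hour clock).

1 February 2019 is a Friday, so the first Sunday is February 3.
1 November 2019 is a Friday, so the first Friday is November 1 and the third is November 15.
31 January 2019 is outside the daylight-saving period (3 February – 15 November), so Zelur Zone is on standard time, UTC−07:00.
06:15 Zelur Zone + 7h = 13:15 UTC.
1 November 2018 is a Thursday, so the first Friday is November 2 and the third is November 16.
1 April 2019 is a Monday, so the first Sunday is April 7 and the fourth is April 28.
At the standard offset (UTC+02:00), 13:15 UTC + 2h = 15:15 Ortara Province standard time.
The standard-time date in Ortara Province, 31 January 2019, lies within the daylight-saving period (16 November 2018 – 28 April 2019), so Ortara Province is on daylight time, UTC+03:00.
13:15 UTC + 3h = 16:15 Ortara Province.

16:15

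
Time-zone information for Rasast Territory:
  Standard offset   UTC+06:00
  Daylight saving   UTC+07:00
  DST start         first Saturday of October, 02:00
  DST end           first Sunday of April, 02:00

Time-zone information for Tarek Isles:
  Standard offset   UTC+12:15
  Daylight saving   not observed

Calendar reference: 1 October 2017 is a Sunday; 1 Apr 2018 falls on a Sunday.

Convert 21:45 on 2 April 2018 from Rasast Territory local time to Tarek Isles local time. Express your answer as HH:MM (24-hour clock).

04:00

1 October 2017 is a Sunday, so the first Saturday is October 7.
1 April 2018 is a Sunday, so the first Sunday is April 1.
2 April 2018 is outside the daylight-saving period (7 October 2017 – 1 April 2018), so Rasast Territory is on standard time, UTC+06:00.
21:45 Rasast Territory − 6h = 15:45 UTC.
Tarek Isles stays on UTC+12:15 all year.
15:45 UTC + 12h15m = 04:00 Tarek Isles (rolling into the next day, 3 April 2018).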